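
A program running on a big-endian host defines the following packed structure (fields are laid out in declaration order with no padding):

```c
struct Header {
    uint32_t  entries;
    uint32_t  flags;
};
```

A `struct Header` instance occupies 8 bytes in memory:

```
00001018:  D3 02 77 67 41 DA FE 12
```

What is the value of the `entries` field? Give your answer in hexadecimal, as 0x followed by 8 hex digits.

0xD3027767

`entries` is the first field, at byte offset 0, occupying 4 bytes.
Bytes at offsets 0..3: D3 02 77 67.
Big-endian: lowest address holds the most-significant byte.
The bytes are already most-significant first: 0xD3027767.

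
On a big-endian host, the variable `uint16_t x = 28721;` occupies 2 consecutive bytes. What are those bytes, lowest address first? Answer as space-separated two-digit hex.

70 31

28721 in hexadecimal, padded to 16 bits, is 0x7031.
Split into bytes (most-significant first): 70 31.
Big-endian stores the most-significant byte at the lowest address.
So the memory order matches the most-significant-first order: 70 31.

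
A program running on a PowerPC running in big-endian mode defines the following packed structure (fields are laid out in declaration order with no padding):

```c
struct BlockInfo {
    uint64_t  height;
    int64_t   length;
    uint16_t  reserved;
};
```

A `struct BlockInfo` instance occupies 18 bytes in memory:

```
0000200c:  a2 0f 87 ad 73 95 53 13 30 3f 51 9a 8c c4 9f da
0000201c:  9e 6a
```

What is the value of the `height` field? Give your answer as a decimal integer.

`height` is the first field, at byte offset 0, occupying 8 bytes.
Bytes at offsets 0..7: A2 0F 87 AD 73 95 53 13.
Big-endian stores the most-significant byte at the lowest address.
The bytes are already most-significant first: 0xA20F87AD73955313.
0xA20F87AD73955313 = 11677701537833243411.

11677701537833243411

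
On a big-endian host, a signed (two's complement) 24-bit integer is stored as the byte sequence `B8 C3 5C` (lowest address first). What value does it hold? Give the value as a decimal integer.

In big-endian order the high byte comes first in memory.
The bytes are already most-significant first: 0xB8C35C.
Top bit is set, so as a signed 24-bit value this is 0xB8C35C − 2^24 = -4668580.

-4668580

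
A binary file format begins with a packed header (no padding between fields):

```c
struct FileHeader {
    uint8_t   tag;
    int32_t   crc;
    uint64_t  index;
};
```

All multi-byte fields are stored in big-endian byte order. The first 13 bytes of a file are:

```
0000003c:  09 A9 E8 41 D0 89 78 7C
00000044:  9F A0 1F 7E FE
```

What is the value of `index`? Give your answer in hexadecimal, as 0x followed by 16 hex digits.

`index` follows `tag` (1 B), `crc` (4 B), so it starts at offset 1 + 4 = 5 and occupies 8 bytes.
Bytes at offsets 5..12: 89 78 7C 9F A0 1F 7E FE.
Big-endian: lowest address holds the most-significant byte.
The bytes are already most-significant first: 0x89787C9FA01F7EFE.

0x89787C9FA01F7EFE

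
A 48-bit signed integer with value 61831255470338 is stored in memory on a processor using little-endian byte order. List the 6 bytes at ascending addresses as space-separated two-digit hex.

61831255470338 in hexadecimal, padded to 48 bits, is 0x383C3604B102.
Split into bytes (most-significant first): 38 3C 36 04 B1 02.
In little-endian order the low byte comes first in memory.
So at ascending addresses the bytes are 02 B1 04 36 3C 38.

02 B1 04 36 3C 38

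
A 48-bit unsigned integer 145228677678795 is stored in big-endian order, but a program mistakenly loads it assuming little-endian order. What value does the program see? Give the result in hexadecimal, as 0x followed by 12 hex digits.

0xCB86BEAF1584

145228677678795 in 48-bit hexadecimal is 0x8415AFBE86CB.
Stored big-endian, the bytes at ascending addresses are 84 15 AF BE 86 CB.
Read back as little-endian, the first byte is least significant, giving 0xCB86BEAF1584.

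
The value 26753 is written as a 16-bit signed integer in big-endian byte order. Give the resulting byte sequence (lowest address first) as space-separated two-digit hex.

26753 in hexadecimal, padded to 16 bits, is 0x6881.
Split into bytes (most-significant first): 68 81.
In big-endian order the high byte comes first in memory.
So the memory order matches the most-significant-first order: 68 81.

68 81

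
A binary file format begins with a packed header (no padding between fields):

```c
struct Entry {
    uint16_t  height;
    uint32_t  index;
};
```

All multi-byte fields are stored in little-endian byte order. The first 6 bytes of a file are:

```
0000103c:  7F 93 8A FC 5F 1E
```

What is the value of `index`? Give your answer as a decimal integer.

509607050

`index` follows `height` (2 bytes), so it starts at byte offset 2 and occupies 4 bytes.
Bytes at offsets 2..5: 8A FC 5F 1E.
In little-endian order the low byte comes first in memory.
Reassemble most-significant byte first: 1E 5F FC 8A → 0x1E5FFC8A.
0x1E5FFC8A = 509607050.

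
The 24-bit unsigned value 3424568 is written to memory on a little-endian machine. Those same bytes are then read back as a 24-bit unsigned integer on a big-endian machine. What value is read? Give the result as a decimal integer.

3424568 in 24-bit hexadecimal is 0x344138.
Stored little-endian, the bytes at ascending addresses are 38 41 34.
Read back as big-endian, the last byte is least significant, giving 0x384134.
0x384134 = 3686708.

3686708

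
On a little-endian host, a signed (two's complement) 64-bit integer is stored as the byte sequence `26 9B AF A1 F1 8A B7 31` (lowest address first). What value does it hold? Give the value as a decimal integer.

3582484799000910630

Little-endian: lowest address holds the least-significant byte.
Reassemble most-significant byte first: 31 B7 8A F1 A1 AF 9B 26 → 0x31B78AF1A1AF9B26.
0x31B78AF1A1AF9B26 = 3582484799000910630.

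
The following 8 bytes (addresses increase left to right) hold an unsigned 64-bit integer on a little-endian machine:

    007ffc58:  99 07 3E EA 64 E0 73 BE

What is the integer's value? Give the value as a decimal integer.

13723559213559318425

Little-endian stores the least-significant byte at the lowest address.
Reassemble most-significant byte first: BE 73 E0 64 EA 3E 07 99 → 0xBE73E064EA3E0799.
0xBE73E064EA3E0799 = 13723559213559318425.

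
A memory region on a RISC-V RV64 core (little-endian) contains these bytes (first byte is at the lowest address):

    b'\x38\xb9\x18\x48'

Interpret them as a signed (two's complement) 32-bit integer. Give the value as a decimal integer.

Little-endian stores the least-significant byte at the lowest address.
Reassemble most-significant byte first: 48 18 B9 38 → 0x4818B938.
0x4818B938 = 1209579832.

1209579832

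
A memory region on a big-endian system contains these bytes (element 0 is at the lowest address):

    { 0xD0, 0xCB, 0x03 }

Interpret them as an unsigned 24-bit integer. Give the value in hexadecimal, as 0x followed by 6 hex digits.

0xD0CB03

In big-endian order the high byte comes first in memory.
The bytes are already most-significant first: 0xD0CB03.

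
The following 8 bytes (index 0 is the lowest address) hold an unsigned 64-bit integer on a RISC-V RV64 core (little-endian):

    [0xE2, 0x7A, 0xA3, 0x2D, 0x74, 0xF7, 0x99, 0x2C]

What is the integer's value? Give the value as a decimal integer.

In little-endian order the low byte comes first in memory.
Reassemble most-significant byte first: 2C 99 F7 74 2D A3 7A E2 → 0x2C99F7742DA37AE2.
0x2C99F7742DA37AE2 = 3213871887459515106.

3213871887459515106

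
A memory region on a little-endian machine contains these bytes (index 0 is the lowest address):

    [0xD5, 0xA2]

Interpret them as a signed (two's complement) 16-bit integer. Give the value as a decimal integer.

Little-endian: lowest address holds the least-significant byte.
Reassemble most-significant byte first: A2 D5 → 0xA2D5.
Top bit is set, so as a signed 16-bit value this is 0xA2D5 − 2^16 = -23851.

-23851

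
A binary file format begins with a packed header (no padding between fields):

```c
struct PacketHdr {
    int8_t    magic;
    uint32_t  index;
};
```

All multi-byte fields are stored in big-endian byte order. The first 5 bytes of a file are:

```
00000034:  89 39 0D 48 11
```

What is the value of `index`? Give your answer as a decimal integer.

957171729

`index` follows `magic` (1 byte), so it starts at byte offset 1 and occupies 4 bytes.
Bytes at offsets 1..4: 39 0D 48 11.
In big-endian order the high byte comes first in memory.
The bytes are already most-significant first: 0x390D4811.
0x390D4811 = 957171729.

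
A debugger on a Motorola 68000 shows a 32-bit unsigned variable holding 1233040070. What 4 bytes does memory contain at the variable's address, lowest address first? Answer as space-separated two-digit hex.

1233040070 in hexadecimal, padded to 32 bits, is 0x497EB2C6.
Split into bytes (most-significant first): 49 7E B2 C6.
Big-endian: lowest address holds the most-significant byte.
So the memory order matches the most-significant-first order: 49 7E B2 C6.

49 7E B2 C6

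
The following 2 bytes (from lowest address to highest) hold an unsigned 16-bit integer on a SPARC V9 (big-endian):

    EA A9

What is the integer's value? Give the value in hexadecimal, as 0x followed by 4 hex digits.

Big-endian: lowest address holds the most-significant byte.
The bytes are already most-significant first: 0xEAA9.

0xEAA9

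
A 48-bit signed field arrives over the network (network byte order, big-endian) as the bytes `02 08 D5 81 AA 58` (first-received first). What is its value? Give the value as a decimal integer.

Big-endian stores the most-significant byte at the lowest address.
The bytes are already most-significant first: 0x0208D581AA58.
0x0208D581AA58 = 2236965038680.

2236965038680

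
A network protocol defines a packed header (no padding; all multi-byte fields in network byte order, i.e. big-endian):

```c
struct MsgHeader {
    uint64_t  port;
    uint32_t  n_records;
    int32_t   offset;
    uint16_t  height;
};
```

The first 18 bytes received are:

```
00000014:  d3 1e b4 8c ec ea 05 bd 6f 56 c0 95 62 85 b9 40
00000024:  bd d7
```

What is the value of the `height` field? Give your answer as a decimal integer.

`height` follows `port` (8 B), `n_records` (4 B), `offset` (4 B), so it starts at offset 8 + 4 + 4 = 16 and occupies 2 bytes.
Bytes at offsets 16..17: BD D7.
Big-endian: lowest address holds the most-significant byte.
The bytes are already most-significant first: 0xBDD7.
0xBDD7 = 48599.

48599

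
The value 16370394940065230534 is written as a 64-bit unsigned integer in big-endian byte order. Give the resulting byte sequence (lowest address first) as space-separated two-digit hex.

E3 2F 53 76 C3 70 AE C6

16370394940065230534 in hexadecimal, padded to 64 bits, is 0xE32F5376C370AEC6.
Split into bytes (most-significant first): E3 2F 53 76 C3 70 AE C6.
Big-endian stores the most-significant byte at the lowest address.
So the memory order matches the most-significant-first order: E3 2F 53 76 C3 70 AE C6.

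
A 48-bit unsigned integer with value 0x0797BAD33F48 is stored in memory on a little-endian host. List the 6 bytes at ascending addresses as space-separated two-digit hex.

Split into bytes (most-significant first): 07 97 BA D3 3F 48.
In little-endian order the low byte comes first in memory.
So at ascending addresses the bytes are 48 3F D3 BA 97 07.

48 3F D3 BA 97 07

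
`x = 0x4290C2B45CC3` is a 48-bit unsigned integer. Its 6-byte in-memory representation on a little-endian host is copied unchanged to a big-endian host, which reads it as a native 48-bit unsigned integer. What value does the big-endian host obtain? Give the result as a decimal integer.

Stored little-endian, the bytes at ascending addresses are C3 5C B4 C2 90 42.
Read back as big-endian, the last byte is least significant, giving 0xC35CB4C29042.
0xC35CB4C29042 = 214802937057346.

214802937057346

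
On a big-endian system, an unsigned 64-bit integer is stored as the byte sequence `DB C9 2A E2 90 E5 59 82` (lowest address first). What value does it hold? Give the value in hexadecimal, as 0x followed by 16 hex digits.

0xDBC92AE290E55982

Big-endian: lowest address holds the most-significant byte.
The bytes are already most-significant first: 0xDBC92AE290E55982.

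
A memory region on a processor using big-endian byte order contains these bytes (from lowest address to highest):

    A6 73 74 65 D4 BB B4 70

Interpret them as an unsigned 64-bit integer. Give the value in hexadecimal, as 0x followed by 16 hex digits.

Big-endian stores the most-significant byte at the lowest address.
The bytes are already most-significant first: 0xA6737465D4BBB470.

0xA6737465D4BBB470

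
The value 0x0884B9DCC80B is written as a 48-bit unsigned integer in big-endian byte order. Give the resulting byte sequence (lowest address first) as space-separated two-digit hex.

08 84 B9 DC C8 0B

Split into bytes (most-significant first): 08 84 B9 DC C8 0B.
Big-endian stores the most-significant byte at the lowest address.
So the memory order matches the most-significant-first order: 08 84 B9 DC C8 0B.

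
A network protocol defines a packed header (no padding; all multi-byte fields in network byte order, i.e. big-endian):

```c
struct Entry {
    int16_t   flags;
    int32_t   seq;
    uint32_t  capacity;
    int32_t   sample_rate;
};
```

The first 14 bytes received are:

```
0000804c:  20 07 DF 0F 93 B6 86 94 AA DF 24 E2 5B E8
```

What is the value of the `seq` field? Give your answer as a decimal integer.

`seq` follows `flags` (2 bytes), so it starts at byte offset 2 and occupies 4 bytes.
Bytes at offsets 2..5: DF 0F 93 B6.
Big-endian: lowest address holds the most-significant byte.
The bytes are already most-significant first: 0xDF0F93B6.
Top bit is set, so as a signed 32-bit value this is 0xDF0F93B6 − 2^32 = -552627274.

-552627274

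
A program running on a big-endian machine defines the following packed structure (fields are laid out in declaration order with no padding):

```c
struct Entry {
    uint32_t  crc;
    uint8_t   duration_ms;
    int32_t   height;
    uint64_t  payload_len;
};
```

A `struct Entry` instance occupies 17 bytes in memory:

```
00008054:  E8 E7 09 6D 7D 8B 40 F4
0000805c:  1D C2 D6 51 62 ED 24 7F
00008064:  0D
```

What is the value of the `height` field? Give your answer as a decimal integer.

-1958677475

`height` follows `crc` (4 B), `duration_ms` (1 B), so it starts at offset 4 + 1 = 5 and occupies 4 bytes.
Bytes at offsets 5..8: 8B 40 F4 1D.
In big-endian order the high byte comes first in memory.
The bytes are already most-significant first: 0x8B40F41D.
Top bit is set, so as a signed 32-bit value this is 0x8B40F41D − 2^32 = -1958677475.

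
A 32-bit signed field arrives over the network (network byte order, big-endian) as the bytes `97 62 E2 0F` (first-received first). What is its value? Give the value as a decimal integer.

Big-endian stores the most-significant byte at the lowest address.
The bytes are already most-significant first: 0x9762E20F.
Top bit is set, so as a signed 32-bit value this is 0x9762E20F − 2^32 = -1755127281.

-1755127281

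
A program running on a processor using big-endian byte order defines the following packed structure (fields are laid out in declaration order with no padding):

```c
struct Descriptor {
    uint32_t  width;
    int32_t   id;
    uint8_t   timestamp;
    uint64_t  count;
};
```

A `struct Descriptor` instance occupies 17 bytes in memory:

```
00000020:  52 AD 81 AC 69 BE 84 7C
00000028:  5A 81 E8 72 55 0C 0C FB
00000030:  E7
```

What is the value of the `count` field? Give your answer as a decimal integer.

9360857535089540071

`count` follows `width` (4 B), `id` (4 B), `timestamp` (1 B), so it starts at offset 4 + 4 + 1 = 9 and occupies 8 bytes.
Bytes at offsets 9..16: 81 E8 72 55 0C 0C FB E7.
In big-endian order the high byte comes first in memory.
The bytes are already most-significant first: 0x81E872550C0CFBE7.
0x81E872550C0CFBE7 = 9360857535089540071.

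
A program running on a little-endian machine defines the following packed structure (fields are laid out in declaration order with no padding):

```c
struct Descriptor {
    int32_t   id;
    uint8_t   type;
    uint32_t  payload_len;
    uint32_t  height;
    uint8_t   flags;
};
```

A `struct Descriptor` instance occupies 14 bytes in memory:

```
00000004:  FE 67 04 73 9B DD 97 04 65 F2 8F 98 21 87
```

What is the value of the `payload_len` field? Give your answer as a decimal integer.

`payload_len` follows `id` (4 B), `type` (1 B), so it starts at offset 4 + 1 = 5 and occupies 4 bytes.
Bytes at offsets 5..8: DD 97 04 65.
In little-endian order the low byte comes first in memory.
Reassemble most-significant byte first: 65 04 97 DD → 0x650497DD.
0x650497DD = 1694799837.

1694799837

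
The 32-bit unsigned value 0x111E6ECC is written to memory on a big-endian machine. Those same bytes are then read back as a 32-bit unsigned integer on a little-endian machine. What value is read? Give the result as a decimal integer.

3429768721

Stored big-endian, the bytes at ascending addresses are 11 1E 6E CC.
Read back as little-endian, the first byte is least significant, giving 0xCC6E1E11.
0xCC6E1E11 = 3429768721.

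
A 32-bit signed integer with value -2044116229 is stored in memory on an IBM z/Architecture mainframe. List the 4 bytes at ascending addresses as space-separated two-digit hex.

Two's complement of -2044116229 in 32 bits: 2044116229 = 0x79D6BD05; invert → 0x862942FA; add 1 → 0x862942FB.
Split into bytes (most-significant first): 86 29 42 FB.
Big-endian: lowest address holds the most-significant byte.
So the memory order matches the most-significant-first order: 86 29 42 FB.

86 29 42 FB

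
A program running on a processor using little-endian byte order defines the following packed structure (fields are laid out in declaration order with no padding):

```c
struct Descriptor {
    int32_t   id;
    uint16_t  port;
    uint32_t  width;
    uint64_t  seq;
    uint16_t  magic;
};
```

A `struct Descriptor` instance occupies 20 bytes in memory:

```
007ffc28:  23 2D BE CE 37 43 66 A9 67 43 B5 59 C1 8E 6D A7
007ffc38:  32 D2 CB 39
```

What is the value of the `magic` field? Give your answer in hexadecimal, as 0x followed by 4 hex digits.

0x39CB

`magic` follows `id` (4 B), `port` (2 B), `width` (4 B), `seq` (8 B), so it starts at offset 4 + 2 + 4 + 8 = 18 and occupies 2 bytes.
Bytes at offsets 18..19: CB 39.
Little-endian: lowest address holds the least-significant byte.
Reassemble most-significant byte first: 39 CB → 0x39CB.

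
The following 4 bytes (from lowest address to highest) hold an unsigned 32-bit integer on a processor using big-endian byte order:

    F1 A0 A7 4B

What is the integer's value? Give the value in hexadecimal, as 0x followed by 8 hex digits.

Big-endian: lowest address holds the most-significant byte.
The bytes are already most-significant first: 0xF1A0A74B.

0xF1A0A74B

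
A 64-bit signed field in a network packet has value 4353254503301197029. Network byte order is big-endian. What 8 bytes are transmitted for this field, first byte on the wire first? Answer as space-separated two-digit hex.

4353254503301197029 in hexadecimal, padded to 64 bits, is 0x3C69DDE7FE232CE5.
Split into bytes (most-significant first): 3C 69 DD E7 FE 23 2C E5.
In big-endian order the high byte comes first in memory.
So the memory order matches the most-significant-first order: 3C 69 DD E7 FE 23 2C E5.

3C 69 DD E7 FE 23 2C E5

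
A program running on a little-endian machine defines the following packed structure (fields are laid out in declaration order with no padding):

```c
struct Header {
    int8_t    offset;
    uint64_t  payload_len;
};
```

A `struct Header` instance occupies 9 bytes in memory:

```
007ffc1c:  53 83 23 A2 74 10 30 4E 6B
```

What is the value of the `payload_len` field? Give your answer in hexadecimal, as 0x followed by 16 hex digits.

0x6B4E301074A22383

`payload_len` follows `offset` (1 byte), so it starts at byte offset 1 and occupies 8 bytes.
Bytes at offsets 1..8: 83 23 A2 74 10 30 4E 6B.
Little-endian stores the least-significant byte at the lowest address.
Reassemble most-significant byte first: 6B 4E 30 10 74 A2 23 83 → 0x6B4E301074A22383.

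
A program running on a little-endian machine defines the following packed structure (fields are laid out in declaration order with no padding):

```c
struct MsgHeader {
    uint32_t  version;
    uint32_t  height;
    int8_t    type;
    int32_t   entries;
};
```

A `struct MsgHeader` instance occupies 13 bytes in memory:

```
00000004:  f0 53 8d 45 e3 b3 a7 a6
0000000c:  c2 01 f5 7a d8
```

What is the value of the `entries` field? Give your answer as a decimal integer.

-663030527

`entries` follows `version` (4 B), `height` (4 B), `type` (1 B), so it starts at offset 4 + 4 + 1 = 9 and occupies 4 bytes.
Bytes at offsets 9..12: 01 F5 7A D8.
In little-endian order the low byte comes first in memory.
Reassemble most-significant byte first: D8 7A F5 01 → 0xD87AF501.
Top bit is set, so as a signed 32-bit value this is 0xD87AF501 − 2^32 = -663030527.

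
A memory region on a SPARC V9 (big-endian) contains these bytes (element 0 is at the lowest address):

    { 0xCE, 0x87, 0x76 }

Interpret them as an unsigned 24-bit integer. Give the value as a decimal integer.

13535094

Big-endian: lowest address holds the most-significant byte.
The bytes are already most-significant first: 0xCE8776.
0xCE8776 = 13535094.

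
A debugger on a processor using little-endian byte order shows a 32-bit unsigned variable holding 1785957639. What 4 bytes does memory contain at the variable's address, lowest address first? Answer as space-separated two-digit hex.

07 8D 73 6A

1785957639 in hexadecimal, padded to 32 bits, is 0x6A738D07.
Split into bytes (most-significant first): 6A 73 8D 07.
Little-endian stores the least-significant byte at the lowest address.
So at ascending addresses the bytes are 07 8D 73 6A.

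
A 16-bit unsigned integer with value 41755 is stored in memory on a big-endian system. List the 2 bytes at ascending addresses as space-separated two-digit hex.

A3 1B

41755 in hexadecimal, padded to 16 bits, is 0xA31B.
Split into bytes (most-significant first): A3 1B.
In big-endian order the high byte comes first in memory.
So the memory order matches the most-significant-first order: A3 1B.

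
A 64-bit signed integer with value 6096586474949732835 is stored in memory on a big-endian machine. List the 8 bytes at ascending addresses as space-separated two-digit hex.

54 9B 6D 19 0D D4 69 E3

6096586474949732835 in hexadecimal, padded to 64 bits, is 0x549B6D190DD469E3.
Split into bytes (most-significant first): 54 9B 6D 19 0D D4 69 E3.
In big-endian order the high byte comes first in memory.
So the memory order matches the most-significant-first order: 54 9B 6D 19 0D D4 69 E3.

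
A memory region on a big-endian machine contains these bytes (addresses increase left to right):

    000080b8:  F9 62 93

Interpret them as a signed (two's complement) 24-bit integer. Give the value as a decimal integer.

In big-endian order the high byte comes first in memory.
The bytes are already most-significant first: 0xF96293.
Top bit is set, so as a signed 24-bit value this is 0xF96293 − 2^24 = -433517.

-433517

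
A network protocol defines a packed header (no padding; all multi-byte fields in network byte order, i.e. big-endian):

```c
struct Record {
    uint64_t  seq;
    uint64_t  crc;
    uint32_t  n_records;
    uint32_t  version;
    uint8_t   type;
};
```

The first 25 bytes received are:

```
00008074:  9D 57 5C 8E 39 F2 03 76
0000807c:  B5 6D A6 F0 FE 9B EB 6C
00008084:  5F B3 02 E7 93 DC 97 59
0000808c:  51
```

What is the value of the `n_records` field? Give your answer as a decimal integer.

1605567207

`n_records` follows `seq` (8 B), `crc` (8 B), so it starts at offset 8 + 8 = 16 and occupies 4 bytes.
Bytes at offsets 16..19: 5F B3 02 E7.
In big-endian order the high byte comes first in memory.
The bytes are already most-significant first: 0x5FB302E7.
0x5FB302E7 = 1605567207.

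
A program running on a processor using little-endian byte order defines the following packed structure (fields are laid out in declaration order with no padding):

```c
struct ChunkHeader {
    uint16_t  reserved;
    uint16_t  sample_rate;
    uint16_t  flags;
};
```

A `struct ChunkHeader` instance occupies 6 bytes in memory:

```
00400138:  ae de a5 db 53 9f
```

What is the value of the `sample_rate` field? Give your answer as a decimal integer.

`sample_rate` follows `reserved` (2 bytes), so it starts at byte offset 2 and occupies 2 bytes.
Bytes at offsets 2..3: A5 DB.
Little-endian: lowest address holds the least-significant byte.
Reassemble most-significant byte first: DB A5 → 0xDBA5.
0xDBA5 = 56229.

56229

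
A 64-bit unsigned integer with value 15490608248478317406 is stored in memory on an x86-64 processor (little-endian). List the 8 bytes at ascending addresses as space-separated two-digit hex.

5E 3B 49 15 21 B2 F9 D6

15490608248478317406 in hexadecimal, padded to 64 bits, is 0xD6F9B22115493B5E.
Split into bytes (most-significant first): D6 F9 B2 21 15 49 3B 5E.
Little-endian stores the least-significant byte at the lowest address.
So at ascending addresses the bytes are 5E 3B 49 15 21 B2 F9 D6.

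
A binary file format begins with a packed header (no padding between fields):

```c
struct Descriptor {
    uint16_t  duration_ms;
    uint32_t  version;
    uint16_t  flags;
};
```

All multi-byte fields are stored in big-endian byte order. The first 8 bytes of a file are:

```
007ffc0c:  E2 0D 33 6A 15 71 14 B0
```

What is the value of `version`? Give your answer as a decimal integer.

862590321

`version` follows `duration_ms` (2 bytes), so it starts at byte offset 2 and occupies 4 bytes.
Bytes at offsets 2..5: 33 6A 15 71.
Big-endian: lowest address holds the most-significant byte.
The bytes are already most-significant first: 0x336A1571.
0x336A1571 = 862590321.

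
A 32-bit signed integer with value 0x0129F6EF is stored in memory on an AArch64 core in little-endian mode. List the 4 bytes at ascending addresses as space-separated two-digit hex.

Split into bytes (most-significant first): 01 29 F6 EF.
Little-endian stores the least-significant byte at the lowest address.
So at ascending addresses the bytes are EF F6 29 01.

EF F6 29 01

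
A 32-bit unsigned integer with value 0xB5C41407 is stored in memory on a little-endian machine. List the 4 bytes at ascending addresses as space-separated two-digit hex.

07 14 C4 B5

Split into bytes (most-significant first): B5 C4 14 07.
Little-endian stores the least-significant byte at the lowest address.
So at ascending addresses the bytes are 07 14 C4 B5.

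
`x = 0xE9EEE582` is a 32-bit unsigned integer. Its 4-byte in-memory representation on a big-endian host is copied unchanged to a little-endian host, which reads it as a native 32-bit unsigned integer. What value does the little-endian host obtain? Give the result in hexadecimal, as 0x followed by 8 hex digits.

0x82E5EEE9

Stored big-endian, the bytes at ascending addresses are E9 EE E5 82.
Read back as little-endian, the first byte is least significant, giving 0x82E5EEE9.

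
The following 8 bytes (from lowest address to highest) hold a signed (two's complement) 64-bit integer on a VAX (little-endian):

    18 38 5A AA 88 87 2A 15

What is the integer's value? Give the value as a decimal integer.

1525180444861675544

Little-endian: lowest address holds the least-significant byte.
Reassemble most-significant byte first: 15 2A 87 88 AA 5A 38 18 → 0x152A8788AA5A3818.
0x152A8788AA5A3818 = 1525180444861675544.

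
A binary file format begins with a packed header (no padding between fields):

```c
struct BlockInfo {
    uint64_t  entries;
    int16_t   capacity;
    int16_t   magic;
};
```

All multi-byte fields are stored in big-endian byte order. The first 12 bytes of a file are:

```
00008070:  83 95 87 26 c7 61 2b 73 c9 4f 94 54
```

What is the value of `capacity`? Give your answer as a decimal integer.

`capacity` follows `entries` (8 bytes), so it starts at byte offset 8 and occupies 2 bytes.
Bytes at offsets 8..9: C9 4F.
Big-endian: lowest address holds the most-significant byte.
The bytes are already most-significant first: 0xC94F.
Top bit is set, so as a signed 16-bit value this is 0xC94F − 2^16 = -14001.

-14001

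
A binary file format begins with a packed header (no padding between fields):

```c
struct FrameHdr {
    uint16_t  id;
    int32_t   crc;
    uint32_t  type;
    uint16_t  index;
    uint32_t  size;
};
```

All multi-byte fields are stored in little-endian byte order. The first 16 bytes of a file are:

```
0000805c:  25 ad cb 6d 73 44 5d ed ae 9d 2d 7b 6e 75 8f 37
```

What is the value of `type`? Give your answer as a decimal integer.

`type` follows `id` (2 B), `crc` (4 B), so it starts at offset 2 + 4 = 6 and occupies 4 bytes.
Bytes at offsets 6..9: 5D ED AE 9D.
Little-endian: lowest address holds the least-significant byte.
Reassemble most-significant byte first: 9D AE ED 5D → 0x9DAEED5D.
0x9DAEED5D = 2645486941.

2645486941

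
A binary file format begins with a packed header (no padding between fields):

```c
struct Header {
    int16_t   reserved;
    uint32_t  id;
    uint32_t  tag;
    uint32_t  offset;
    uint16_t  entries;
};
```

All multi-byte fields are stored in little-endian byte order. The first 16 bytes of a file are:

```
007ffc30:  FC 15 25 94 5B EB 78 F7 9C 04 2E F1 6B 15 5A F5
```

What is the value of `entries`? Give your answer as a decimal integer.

`entries` follows `reserved` (2 B), `id` (4 B), `tag` (4 B), `offset` (4 B), so it starts at offset 2 + 4 + 4 + 4 = 14 and occupies 2 bytes.
Bytes at offsets 14..15: 5A F5.
Little-endian: lowest address holds the least-significant byte.
Reassemble most-significant byte first: F5 5A → 0xF55A.
0xF55A = 62810.

62810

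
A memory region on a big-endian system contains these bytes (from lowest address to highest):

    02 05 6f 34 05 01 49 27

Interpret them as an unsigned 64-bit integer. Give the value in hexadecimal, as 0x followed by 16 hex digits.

In big-endian order the high byte comes first in memory.
The bytes are already most-significant first: 0x02056F3405014927.

0x02056F3405014927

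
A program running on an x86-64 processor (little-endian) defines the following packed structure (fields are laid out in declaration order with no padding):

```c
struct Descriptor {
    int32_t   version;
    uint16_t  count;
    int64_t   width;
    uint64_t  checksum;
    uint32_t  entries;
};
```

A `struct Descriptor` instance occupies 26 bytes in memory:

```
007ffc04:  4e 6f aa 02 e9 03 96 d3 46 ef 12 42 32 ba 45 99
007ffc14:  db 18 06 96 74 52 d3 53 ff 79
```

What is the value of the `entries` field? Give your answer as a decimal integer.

2046776275

`entries` follows `version` (4 B), `count` (2 B), `width` (8 B), `checksum` (8 B), so it starts at offset 4 + 2 + 8 + 8 = 22 and occupies 4 bytes.
Bytes at offsets 22..25: D3 53 FF 79.
Little-endian: lowest address holds the least-significant byte.
Reassemble most-significant byte first: 79 FF 53 D3 → 0x79FF53D3.
0x79FF53D3 = 2046776275.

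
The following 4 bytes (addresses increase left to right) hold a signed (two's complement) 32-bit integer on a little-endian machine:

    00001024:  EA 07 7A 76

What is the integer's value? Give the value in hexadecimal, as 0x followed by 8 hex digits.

Little-endian stores the least-significant byte at the lowest address.
Reassemble most-significant byte first: 76 7A 07 EA → 0x767A07EA.

0x767A07EA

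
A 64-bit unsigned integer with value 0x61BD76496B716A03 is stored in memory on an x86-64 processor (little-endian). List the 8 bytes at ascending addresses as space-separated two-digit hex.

03 6A 71 6B 49 76 BD 61

Split into bytes (most-significant first): 61 BD 76 49 6B 71 6A 03.
Little-endian stores the least-significant byte at the lowest address.
So at ascending addresses the bytes are 03 6A 71 6B 49 76 BD 61.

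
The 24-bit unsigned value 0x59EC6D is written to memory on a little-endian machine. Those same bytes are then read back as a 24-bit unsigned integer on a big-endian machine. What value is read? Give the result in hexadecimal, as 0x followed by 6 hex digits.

Stored little-endian, the bytes at ascending addresses are 6D EC 59.
Read back as big-endian, the last byte is least significant, giving 0x6DEC59.

0x6DEC59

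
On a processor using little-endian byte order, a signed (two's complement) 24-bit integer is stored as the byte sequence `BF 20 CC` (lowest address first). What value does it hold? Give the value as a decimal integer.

-3399489

Little-endian: lowest address holds the least-significant byte.
Reassemble most-significant byte first: CC 20 BF → 0xCC20BF.
Top bit is set, so as a signed 24-bit value this is 0xCC20BF − 2^24 = -3399489.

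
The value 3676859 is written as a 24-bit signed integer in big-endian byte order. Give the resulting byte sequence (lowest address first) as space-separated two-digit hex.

38 1A BB

3676859 in hexadecimal, padded to 24 bits, is 0x381ABB.
Split into bytes (most-significant first): 38 1A BB.
Big-endian stores the most-significant byte at the lowest address.
So the memory order matches the most-significant-first order: 38 1A BB.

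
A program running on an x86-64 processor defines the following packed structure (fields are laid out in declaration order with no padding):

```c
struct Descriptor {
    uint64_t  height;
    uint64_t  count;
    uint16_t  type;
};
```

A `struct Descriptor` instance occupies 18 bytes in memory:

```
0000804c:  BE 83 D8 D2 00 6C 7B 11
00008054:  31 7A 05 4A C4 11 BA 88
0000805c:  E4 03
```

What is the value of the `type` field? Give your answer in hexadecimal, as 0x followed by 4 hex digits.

0x03E4

`type` follows `height` (8 B), `count` (8 B), so it starts at offset 8 + 8 = 16 and occupies 2 bytes.
Bytes at offsets 16..17: E4 03.
Little-endian stores the least-significant byte at the lowest address.
Reassemble most-significant byte first: 03 E4 → 0x03E4.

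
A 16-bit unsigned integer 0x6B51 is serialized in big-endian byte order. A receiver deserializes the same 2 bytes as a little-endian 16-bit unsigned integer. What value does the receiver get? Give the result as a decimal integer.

20843

Stored big-endian, the bytes at ascending addresses are 6B 51.
Read back as little-endian, the first byte is least significant, giving 0x516B.
0x516B = 20843.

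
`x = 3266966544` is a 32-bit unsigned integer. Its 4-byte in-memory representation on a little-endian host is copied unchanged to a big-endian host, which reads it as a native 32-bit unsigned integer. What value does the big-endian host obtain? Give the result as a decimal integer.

284473794

3266966544 in 32-bit hexadecimal is 0xC2B9F410.
Stored little-endian, the bytes at ascending addresses are 10 F4 B9 C2.
Read back as big-endian, the last byte is least significant, giving 0x10F4B9C2.
0x10F4B9C2 = 284473794.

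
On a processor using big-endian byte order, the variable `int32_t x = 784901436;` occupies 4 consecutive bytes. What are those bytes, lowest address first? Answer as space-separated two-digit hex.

784901436 in hexadecimal, padded to 32 bits, is 0x2EC8A53C.
Split into bytes (most-significant first): 2E C8 A5 3C.
Big-endian stores the most-significant byte at the lowest address.
So the memory order matches the most-significant-first order: 2E C8 A5 3C.

2E C8 A5 3C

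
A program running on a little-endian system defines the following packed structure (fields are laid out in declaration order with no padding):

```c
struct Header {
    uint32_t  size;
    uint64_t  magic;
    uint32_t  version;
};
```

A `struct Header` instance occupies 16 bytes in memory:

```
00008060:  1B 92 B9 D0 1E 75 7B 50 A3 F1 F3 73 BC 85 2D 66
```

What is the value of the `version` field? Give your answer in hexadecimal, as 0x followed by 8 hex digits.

`version` follows `size` (4 B), `magic` (8 B), so it starts at offset 4 + 8 = 12 and occupies 4 bytes.
Bytes at offsets 12..15: BC 85 2D 66.
In little-endian order the low byte comes first in memory.
Reassemble most-significant byte first: 66 2D 85 BC → 0x662D85BC.

0x662D85BC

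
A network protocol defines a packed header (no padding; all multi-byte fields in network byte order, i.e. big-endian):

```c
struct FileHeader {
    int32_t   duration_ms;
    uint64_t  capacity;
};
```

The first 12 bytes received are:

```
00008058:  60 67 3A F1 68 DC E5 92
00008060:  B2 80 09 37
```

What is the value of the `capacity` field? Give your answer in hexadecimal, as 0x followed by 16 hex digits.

0x68DCE592B2800937

`capacity` follows `duration_ms` (4 bytes), so it starts at byte offset 4 and occupies 8 bytes.
Bytes at offsets 4..11: 68 DC E5 92 B2 80 09 37.
Big-endian: lowest address holds the most-significant byte.
The bytes are already most-significant first: 0x68DCE592B2800937.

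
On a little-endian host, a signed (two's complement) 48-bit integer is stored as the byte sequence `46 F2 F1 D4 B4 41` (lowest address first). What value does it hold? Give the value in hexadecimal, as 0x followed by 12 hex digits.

Little-endian stores the least-significant byte at the lowest address.
Reassemble most-significant byte first: 41 B4 D4 F1 F2 46 → 0x41B4D4F1F246.

0x41B4D4F1F246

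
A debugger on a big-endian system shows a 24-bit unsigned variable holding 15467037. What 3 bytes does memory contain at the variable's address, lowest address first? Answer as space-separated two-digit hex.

EC 02 1D

15467037 in hexadecimal, padded to 24 bits, is 0xEC021D.
Split into bytes (most-significant first): EC 02 1D.
In big-endian order the high byte comes first in memory.
So the memory order matches the most-significant-first order: EC 02 1D.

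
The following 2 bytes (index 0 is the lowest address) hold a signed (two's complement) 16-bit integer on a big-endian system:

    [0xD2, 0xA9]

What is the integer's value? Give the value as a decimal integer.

-11607

In big-endian order the high byte comes first in memory.
The bytes are already most-significant first: 0xD2A9.
Top bit is set, so as a signed 16-bit value this is 0xD2A9 − 2^16 = -11607.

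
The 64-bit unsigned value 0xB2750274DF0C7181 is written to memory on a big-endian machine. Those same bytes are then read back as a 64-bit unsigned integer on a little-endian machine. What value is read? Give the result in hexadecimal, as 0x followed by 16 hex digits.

Stored big-endian, the bytes at ascending addresses are B2 75 02 74 DF 0C 71 81.
Read back as little-endian, the first byte is least significant, giving 0x81710CDF740275B2.

0x81710CDF740275B2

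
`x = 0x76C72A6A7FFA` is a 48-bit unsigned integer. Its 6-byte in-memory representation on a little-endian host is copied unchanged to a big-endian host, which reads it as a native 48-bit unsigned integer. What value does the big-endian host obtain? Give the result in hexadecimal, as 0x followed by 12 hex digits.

Stored little-endian, the bytes at ascending addresses are FA 7F 6A 2A C7 76.
Read back as big-endian, the last byte is least significant, giving 0xFA7F6A2AC776.

0xFA7F6A2AC776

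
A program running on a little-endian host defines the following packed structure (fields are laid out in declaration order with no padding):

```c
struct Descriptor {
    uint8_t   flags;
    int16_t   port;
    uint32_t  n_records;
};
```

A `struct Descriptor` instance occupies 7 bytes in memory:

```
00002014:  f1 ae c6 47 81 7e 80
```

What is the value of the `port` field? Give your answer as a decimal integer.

`port` follows `flags` (1 byte), so it starts at byte offset 1 and occupies 2 bytes.
Bytes at offsets 1..2: AE C6.
Little-endian stores the least-significant byte at the lowest address.
Reassemble most-significant byte first: C6 AE → 0xC6AE.
Top bit is set, so as a signed 16-bit value this is 0xC6AE − 2^16 = -14674.

-14674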